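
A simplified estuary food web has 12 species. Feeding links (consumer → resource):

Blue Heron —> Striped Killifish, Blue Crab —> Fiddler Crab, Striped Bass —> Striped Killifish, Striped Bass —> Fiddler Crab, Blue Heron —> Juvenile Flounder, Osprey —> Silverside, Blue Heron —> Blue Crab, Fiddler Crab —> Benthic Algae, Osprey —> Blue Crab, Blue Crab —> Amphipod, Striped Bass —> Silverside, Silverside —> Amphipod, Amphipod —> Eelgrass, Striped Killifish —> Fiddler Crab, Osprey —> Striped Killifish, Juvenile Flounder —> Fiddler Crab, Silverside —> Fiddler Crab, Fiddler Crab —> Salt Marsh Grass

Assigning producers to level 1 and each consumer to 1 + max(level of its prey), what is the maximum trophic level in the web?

Producers (level 1): Eelgrass, Salt Marsh Grass, Benthic Algae.
Eelgrass → Amphipod → Silverside → Osprey gives Osprey level 4.
No species has a prey at level 4, so no species reaches level 5.

4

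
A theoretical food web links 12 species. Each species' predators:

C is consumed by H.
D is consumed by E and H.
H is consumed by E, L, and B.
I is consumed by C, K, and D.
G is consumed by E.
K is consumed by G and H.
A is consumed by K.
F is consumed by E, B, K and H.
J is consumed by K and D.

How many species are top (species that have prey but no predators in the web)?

3

Top species (has prey, but nothing eats it): E, B, L.
Count: 3.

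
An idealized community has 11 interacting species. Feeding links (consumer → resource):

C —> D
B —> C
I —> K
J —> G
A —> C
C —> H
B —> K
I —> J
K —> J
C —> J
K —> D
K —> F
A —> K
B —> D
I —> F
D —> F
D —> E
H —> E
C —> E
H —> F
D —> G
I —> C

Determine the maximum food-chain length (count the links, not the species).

3 links

One longest chain: G → J → K → A.
It has 4 species and 3 links.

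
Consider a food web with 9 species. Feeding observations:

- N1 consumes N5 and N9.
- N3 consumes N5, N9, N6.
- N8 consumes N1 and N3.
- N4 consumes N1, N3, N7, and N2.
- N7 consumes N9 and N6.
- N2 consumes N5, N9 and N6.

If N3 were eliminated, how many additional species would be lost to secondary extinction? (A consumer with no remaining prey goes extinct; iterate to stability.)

Remove N3.
Every predator of it retains at least one other prey: N8 still has N1; N4 still has N7, N1, N2.
No consumer loses all prey, so no secondary extinctions occur.

0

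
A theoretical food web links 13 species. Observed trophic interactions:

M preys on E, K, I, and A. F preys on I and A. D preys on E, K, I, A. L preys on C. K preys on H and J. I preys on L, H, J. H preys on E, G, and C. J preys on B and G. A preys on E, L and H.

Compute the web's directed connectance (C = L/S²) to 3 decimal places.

C = 0.142

The web has S = 13 species and L = 24 feeding links.
C = L / S² = 24 / 169 = 0.1420 ≈ 0.142.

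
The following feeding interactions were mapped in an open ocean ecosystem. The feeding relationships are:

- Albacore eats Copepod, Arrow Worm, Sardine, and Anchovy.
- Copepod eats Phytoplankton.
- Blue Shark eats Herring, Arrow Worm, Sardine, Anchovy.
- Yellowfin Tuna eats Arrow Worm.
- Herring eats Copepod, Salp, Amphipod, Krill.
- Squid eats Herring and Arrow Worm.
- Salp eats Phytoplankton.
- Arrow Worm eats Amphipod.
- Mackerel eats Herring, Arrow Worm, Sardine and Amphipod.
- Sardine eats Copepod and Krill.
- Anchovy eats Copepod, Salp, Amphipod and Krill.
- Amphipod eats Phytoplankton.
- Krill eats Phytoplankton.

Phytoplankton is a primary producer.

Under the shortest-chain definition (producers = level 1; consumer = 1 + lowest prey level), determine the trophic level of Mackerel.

Phytoplankton is a producer → level 1.
Amphipod eats Phytoplankton → level 2.
Mackerel eats Amphipod → level 3.
No prey of Mackerel is below level 2, so 3 is the minimum.

Trophic level 3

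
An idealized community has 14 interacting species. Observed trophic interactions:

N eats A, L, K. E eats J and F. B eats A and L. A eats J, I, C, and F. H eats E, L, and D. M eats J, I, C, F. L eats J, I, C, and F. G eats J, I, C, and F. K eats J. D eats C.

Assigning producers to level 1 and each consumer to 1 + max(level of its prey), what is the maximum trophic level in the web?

3

Producers (level 1): F, C, I, J.
F → A → N gives N level 3.
No species has a prey at level 3, so no species reaches level 4.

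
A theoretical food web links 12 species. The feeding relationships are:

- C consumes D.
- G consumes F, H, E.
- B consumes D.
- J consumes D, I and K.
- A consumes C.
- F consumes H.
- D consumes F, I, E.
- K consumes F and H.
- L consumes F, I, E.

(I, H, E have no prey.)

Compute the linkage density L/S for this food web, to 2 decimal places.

L/S = 1.50

There are L = 18 links among S = 12 species.
L/S = 18/12 = 1.5000 ≈ 1.50.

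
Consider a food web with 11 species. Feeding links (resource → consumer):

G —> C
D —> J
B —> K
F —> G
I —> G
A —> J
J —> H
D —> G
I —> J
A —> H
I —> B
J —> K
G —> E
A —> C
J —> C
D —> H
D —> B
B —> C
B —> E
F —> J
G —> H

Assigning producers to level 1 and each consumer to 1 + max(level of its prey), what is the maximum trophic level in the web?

Producers (level 1): A, I, F, D.
I → G → E gives E level 3.
No species has a prey at level 3, so no species reaches level 4.

3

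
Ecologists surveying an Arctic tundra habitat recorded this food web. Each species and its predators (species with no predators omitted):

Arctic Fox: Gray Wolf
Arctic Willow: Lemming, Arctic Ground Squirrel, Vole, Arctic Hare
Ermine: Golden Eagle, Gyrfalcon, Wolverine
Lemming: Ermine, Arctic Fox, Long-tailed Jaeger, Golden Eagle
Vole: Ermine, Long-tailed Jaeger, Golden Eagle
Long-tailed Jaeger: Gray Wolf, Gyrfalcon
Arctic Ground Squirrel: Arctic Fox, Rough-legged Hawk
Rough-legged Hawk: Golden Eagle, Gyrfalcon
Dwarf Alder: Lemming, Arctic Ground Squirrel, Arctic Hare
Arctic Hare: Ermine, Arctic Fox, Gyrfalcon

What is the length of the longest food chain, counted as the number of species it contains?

4 species

One longest chain: Arctic Willow → Arctic Ground Squirrel → Rough-legged Hawk → Golden Eagle.
It has 4 species and 3 links.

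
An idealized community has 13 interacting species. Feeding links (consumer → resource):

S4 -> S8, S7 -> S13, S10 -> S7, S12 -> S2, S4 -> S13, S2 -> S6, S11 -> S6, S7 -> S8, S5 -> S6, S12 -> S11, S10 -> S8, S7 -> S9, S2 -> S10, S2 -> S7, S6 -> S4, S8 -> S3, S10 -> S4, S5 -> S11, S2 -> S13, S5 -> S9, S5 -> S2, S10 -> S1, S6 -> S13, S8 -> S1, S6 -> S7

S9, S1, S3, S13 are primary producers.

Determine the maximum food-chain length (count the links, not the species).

One longest chain: S1 → S8 → S4 → S6 → S2 → S5.
It has 6 species and 5 links.

5 links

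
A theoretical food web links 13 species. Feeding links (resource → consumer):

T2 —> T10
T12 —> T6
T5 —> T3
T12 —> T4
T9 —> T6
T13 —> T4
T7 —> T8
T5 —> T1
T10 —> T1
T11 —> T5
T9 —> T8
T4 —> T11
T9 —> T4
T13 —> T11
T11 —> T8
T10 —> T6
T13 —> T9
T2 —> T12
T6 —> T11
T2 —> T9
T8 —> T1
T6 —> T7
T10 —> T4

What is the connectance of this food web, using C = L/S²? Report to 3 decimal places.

The web has S = 13 species and L = 23 feeding links.
C = L / S² = 23 / 169 = 0.1361 ≈ 0.136.

C = 0.136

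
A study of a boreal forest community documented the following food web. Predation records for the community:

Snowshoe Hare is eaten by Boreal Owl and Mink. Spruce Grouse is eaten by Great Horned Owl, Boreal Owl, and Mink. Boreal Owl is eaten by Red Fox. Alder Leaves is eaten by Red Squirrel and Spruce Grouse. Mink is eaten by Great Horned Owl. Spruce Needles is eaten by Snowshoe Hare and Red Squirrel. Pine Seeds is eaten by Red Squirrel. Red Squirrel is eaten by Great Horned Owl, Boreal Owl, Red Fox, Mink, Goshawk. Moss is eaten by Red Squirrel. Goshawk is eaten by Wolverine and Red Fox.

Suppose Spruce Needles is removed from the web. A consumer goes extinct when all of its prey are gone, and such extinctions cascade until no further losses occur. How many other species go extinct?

1

Remove Spruce Needles.
Round 1: Snowshoe Hare (all prey gone) → extinct.
No further losses. Total secondary extinctions: 1.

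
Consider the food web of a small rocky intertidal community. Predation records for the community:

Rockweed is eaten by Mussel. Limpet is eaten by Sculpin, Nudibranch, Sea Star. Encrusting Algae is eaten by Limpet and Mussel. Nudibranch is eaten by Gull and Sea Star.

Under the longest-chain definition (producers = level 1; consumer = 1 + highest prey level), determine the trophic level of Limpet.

Encrusting Algae is a producer → level 1.
Limpet eats Encrusting Algae → level 2.

Trophic level 2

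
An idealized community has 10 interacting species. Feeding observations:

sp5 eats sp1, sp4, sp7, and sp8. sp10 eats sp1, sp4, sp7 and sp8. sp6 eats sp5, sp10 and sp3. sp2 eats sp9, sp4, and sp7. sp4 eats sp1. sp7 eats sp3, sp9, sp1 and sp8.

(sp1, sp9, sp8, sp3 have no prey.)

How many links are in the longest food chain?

3 links

One longest chain: sp1 → sp4 → sp10 → sp6.
It has 4 species and 3 links.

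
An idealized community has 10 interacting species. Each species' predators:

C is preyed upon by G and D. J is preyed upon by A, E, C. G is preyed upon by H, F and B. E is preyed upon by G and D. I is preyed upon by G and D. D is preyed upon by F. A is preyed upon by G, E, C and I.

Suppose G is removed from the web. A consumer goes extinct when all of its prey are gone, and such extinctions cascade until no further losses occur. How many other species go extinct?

Remove G.
Round 1: B (all prey gone), H (all prey gone) → extinct.
No further losses. Total secondary extinctions: 2.

2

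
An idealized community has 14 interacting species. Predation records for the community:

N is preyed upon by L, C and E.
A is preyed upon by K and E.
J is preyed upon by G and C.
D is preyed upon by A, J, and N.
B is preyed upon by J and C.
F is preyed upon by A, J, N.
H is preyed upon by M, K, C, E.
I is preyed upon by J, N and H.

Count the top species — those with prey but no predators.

6

Top species (has prey, but nothing eats it): L, E, K, C, M, G.
Count: 6.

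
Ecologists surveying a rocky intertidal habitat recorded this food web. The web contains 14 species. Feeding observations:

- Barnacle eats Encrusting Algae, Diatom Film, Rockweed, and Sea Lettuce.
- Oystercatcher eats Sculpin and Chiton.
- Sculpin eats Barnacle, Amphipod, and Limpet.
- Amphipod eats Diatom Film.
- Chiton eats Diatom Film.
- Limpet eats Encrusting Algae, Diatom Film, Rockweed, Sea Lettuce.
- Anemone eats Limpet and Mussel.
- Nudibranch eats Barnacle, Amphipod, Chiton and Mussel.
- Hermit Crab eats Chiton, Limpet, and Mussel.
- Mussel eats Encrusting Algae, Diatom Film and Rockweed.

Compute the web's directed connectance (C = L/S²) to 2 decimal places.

The web has S = 14 species and L = 27 feeding links.
C = L / S² = 27 / 196 = 0.1378 ≈ 0.14.

C = 0.14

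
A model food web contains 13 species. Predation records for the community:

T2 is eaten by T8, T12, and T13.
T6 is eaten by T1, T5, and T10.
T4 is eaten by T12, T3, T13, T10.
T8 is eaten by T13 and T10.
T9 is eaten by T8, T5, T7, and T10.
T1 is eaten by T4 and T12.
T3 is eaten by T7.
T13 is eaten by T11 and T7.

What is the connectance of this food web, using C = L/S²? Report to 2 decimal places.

C = 0.12

The web has S = 13 species and L = 21 feeding links.
C = L / S² = 21 / 169 = 0.1243 ≈ 0.12.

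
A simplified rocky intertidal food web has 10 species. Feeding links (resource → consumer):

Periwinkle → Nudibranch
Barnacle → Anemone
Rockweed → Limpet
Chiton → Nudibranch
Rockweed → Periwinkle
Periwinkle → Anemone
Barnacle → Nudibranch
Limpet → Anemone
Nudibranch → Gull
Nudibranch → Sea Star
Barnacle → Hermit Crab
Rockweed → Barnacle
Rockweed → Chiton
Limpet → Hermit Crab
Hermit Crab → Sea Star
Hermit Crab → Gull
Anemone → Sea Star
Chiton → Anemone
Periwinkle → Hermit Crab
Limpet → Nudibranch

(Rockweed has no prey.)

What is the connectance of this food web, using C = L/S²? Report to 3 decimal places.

C = 0.200

The web has S = 10 species and L = 20 feeding links.
C = L / S² = 20 / 100 = 0.2000 ≈ 0.200.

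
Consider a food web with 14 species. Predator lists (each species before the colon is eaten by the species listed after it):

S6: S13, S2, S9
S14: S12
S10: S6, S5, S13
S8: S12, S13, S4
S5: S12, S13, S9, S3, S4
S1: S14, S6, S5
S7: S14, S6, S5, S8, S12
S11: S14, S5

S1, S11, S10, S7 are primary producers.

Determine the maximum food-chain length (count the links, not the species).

One longest chain: S1 → S14 → S12.
It has 3 species and 2 links.

2 links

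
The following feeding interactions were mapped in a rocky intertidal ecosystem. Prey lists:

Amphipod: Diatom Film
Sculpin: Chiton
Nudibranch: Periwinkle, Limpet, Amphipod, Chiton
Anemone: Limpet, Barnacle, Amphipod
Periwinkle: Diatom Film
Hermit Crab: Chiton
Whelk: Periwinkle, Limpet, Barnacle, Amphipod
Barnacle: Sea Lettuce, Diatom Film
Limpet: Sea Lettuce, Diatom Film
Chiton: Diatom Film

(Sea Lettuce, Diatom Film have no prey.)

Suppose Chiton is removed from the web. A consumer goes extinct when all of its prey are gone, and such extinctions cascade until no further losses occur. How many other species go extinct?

2

Remove Chiton.
Round 1: Hermit Crab (all prey gone), Sculpin (all prey gone) → extinct.
No further losses. Total secondary extinctions: 2.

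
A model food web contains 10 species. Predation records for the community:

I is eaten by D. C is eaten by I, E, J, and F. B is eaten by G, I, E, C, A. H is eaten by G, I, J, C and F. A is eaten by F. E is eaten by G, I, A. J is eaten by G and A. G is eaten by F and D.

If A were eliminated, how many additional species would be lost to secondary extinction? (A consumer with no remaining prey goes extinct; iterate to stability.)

Remove A.
Every predator of it retains at least one other prey: F still has H, C, G.
No consumer loses all prey, so no secondary extinctions occur.

0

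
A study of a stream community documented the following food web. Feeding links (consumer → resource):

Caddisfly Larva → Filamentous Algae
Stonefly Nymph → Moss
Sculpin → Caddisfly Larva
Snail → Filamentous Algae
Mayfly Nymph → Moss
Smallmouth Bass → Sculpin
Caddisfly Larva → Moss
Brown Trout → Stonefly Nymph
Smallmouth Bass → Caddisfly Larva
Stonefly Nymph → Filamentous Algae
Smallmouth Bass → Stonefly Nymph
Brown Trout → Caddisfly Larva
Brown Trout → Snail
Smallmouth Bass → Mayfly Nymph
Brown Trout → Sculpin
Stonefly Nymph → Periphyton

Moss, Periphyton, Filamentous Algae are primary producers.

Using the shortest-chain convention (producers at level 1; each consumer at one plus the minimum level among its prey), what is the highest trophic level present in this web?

Producers (level 1): Moss, Periphyton, Filamentous Algae.
Following each consumer down to its lowest-level prey: Moss → Caddisfly Larva → Sculpin (levels 1 through 3).
All prey of Sculpin (Caddisfly Larva 2) are at level 2 or above, so Sculpin is at level 1 + 2 = 3.
Every consumer has at least one prey at level 2 or below, so none exceeds level 3.

3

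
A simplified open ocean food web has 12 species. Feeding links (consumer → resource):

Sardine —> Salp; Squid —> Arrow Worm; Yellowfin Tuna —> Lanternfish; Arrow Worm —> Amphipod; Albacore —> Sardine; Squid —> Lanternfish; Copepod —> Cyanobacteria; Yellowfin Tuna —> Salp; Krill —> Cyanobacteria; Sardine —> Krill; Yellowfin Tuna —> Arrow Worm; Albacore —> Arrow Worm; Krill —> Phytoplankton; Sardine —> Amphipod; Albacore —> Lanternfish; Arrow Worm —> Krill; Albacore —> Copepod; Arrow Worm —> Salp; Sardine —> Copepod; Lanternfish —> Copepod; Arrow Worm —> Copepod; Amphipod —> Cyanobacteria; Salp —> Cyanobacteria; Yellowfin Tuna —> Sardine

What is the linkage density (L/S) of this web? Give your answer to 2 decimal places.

There are L = 24 links among S = 12 species.
L/S = 24/12 = 2.0000 ≈ 2.00.

L/S = 2.00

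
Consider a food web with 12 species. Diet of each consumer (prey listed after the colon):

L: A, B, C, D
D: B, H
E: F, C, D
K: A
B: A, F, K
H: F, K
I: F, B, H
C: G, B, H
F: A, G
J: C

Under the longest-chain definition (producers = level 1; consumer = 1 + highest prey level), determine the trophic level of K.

A is a producer → level 1.
K eats A → level 2.

Trophic level 2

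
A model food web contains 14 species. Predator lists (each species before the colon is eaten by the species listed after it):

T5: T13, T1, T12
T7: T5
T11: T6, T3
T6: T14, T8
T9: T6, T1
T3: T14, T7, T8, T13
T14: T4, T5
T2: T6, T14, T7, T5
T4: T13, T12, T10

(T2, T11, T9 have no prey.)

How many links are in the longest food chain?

One longest chain: T2 → T6 → T14 → T4 → T13.
It has 5 species and 4 links.

4 links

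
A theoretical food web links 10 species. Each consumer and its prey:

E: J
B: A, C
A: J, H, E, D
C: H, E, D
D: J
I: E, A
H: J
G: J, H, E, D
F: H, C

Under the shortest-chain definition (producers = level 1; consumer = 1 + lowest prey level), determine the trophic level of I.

Trophic level 3

J is a producer → level 1.
E eats J → level 2.
I eats E → level 3.
No prey of I is below level 2, so 3 is the minimum.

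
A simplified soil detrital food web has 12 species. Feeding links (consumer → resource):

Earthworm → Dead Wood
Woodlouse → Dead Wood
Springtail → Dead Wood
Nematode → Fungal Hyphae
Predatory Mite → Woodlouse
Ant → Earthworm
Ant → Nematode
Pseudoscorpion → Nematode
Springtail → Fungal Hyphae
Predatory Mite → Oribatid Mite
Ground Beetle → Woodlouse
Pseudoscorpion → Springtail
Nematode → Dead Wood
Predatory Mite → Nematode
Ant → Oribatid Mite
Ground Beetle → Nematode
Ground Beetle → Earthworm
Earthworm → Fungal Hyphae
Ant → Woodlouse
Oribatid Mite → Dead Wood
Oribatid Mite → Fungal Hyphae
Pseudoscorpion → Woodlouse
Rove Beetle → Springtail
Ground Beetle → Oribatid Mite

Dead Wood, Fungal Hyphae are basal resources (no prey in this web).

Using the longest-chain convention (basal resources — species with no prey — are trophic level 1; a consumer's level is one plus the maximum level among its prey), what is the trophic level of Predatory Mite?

Trophic level 3

Dead Wood has no prey (basal) → level 1.
Woodlouse eats Dead Wood → level 2.
Predatory Mite eats Woodlouse (level 2); other prey at levels: Oribatid Mite 2, Nematode 2 → level 3.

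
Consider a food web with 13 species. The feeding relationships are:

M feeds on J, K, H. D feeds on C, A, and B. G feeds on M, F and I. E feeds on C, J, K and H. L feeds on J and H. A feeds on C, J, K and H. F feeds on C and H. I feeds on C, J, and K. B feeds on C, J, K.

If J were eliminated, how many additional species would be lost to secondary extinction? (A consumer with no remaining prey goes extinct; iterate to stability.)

0

Remove J.
Every predator of it retains at least one other prey: I still has K, C; A still has K, H, C; M still has K, H; L still has H; E still has K, H, C; B still has K, C.
No consumer loses all prey, so no secondary extinctions occur.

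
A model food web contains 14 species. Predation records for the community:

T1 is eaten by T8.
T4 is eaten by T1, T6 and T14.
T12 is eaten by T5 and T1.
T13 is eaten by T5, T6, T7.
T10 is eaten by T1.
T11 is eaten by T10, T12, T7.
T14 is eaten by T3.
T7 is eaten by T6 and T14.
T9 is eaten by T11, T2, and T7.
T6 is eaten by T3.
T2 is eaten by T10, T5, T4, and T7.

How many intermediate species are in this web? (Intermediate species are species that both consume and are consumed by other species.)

Intermediate species (has both prey and predators): T11, T2, T7, T4, T10, T12, T6, T14, T1.
Count: 9.

9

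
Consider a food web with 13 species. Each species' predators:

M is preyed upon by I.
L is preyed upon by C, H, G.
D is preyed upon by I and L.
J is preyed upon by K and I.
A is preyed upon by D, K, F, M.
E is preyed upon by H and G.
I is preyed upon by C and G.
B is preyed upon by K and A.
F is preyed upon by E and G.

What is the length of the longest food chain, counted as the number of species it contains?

5 species

One longest chain: B → A → F → E → G.
It has 5 species and 4 links.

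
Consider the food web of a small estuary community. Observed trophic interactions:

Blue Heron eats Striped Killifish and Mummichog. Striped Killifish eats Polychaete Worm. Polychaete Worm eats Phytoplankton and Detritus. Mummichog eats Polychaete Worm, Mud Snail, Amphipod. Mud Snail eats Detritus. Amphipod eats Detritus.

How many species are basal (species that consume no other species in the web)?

Basal species (no prey listed): Detritus, Phytoplankton.
Count: 2.

2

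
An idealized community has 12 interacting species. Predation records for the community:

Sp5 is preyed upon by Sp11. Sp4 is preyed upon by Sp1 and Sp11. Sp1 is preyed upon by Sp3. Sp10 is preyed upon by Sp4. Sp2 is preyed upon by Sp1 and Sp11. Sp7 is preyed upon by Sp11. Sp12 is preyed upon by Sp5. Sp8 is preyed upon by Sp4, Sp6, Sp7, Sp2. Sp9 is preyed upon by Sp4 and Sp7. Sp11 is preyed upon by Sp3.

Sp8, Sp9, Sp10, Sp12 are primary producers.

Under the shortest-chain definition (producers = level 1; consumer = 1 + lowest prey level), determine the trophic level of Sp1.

Trophic level 3

Sp8 is a producer → level 1.
Sp2 eats Sp8 → level 2.
Sp1 eats Sp2 → level 3.
No prey of Sp1 is below level 2, so 3 is the minimum.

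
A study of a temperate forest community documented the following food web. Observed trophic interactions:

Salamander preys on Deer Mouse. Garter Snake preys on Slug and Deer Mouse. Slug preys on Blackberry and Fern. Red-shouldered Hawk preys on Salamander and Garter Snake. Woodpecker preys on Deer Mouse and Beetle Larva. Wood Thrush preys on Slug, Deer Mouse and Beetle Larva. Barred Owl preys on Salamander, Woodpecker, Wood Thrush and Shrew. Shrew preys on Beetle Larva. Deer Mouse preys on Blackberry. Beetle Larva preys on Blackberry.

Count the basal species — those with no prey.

Basal species (no prey listed): Blackberry, Fern.
Count: 2.

2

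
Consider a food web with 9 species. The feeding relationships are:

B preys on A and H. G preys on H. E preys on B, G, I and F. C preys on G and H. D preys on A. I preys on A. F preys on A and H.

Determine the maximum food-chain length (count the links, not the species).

One longest chain: H → G → C.
It has 3 species and 2 links.

2 links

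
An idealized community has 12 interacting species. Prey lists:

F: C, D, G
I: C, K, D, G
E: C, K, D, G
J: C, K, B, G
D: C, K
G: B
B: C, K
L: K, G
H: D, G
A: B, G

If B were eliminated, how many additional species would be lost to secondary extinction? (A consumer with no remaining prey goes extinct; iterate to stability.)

2

Remove B.
Round 1: G (all prey gone) → extinct.
Round 2: A (all prey gone) → extinct.
No further losses. Total secondary extinctions: 2.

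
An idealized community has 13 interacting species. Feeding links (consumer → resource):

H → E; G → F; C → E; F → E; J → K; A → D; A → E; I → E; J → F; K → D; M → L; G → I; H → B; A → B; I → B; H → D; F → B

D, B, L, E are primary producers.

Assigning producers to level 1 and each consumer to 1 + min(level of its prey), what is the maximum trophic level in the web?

3

Producers (level 1): D, B, L, E.
Following each consumer down to its lowest-level prey: B → F → G (levels 1 through 3).
All prey of G (F 2, I 2) are at level 2 or above, so G is at level 1 + 2 = 3.
Every consumer has at least one prey at level 2 or below, so none exceeds level 3.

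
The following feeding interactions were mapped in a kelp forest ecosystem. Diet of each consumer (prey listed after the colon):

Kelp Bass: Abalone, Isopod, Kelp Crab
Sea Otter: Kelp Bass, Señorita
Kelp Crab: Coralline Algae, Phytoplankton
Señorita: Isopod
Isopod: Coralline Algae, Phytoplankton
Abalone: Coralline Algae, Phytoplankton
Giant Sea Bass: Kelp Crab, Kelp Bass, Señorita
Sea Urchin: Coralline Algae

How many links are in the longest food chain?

3 links

One longest chain: Coralline Algae → Abalone → Kelp Bass → Giant Sea Bass.
It has 4 species and 3 links.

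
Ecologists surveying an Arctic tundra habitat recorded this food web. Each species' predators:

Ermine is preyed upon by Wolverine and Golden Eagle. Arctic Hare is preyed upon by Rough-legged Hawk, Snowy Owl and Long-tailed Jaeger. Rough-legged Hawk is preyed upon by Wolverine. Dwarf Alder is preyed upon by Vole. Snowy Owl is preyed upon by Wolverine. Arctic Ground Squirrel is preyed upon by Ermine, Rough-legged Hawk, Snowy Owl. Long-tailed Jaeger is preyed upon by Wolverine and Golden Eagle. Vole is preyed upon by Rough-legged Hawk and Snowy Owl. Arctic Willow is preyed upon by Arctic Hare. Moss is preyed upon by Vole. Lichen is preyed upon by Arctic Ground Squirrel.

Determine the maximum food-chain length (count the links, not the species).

One longest chain: Arctic Willow → Arctic Hare → Long-tailed Jaeger → Golden Eagle.
It has 4 species and 3 links.

3 links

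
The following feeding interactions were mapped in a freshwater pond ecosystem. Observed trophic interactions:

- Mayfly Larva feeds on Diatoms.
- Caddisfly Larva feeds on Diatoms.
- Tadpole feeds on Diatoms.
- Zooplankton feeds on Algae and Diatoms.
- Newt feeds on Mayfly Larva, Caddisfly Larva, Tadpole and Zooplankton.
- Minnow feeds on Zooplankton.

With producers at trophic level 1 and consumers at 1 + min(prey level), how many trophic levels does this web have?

3

Producers (level 1): Diatoms, Algae.
Following each consumer down to its lowest-level prey: Diatoms → Zooplankton → Minnow (levels 1 through 3).
All prey of Minnow (Zooplankton 2) are at level 2 or above, so Minnow is at level 1 + 2 = 3.
Every consumer has at least one prey at level 2 or below, so none exceeds level 3.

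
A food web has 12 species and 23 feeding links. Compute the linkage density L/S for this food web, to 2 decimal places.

L/S = 1.92

There are L = 23 links among S = 12 species.
L/S = 23/12 = 1.9167 ≈ 1.92.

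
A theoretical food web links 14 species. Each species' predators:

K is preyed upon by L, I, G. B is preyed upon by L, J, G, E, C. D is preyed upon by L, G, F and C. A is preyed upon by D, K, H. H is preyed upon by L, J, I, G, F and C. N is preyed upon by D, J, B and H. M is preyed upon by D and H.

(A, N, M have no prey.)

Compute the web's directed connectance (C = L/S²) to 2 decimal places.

The web has S = 14 species and L = 27 feeding links.
C = L / S² = 27 / 196 = 0.1378 ≈ 0.14.

C = 0.14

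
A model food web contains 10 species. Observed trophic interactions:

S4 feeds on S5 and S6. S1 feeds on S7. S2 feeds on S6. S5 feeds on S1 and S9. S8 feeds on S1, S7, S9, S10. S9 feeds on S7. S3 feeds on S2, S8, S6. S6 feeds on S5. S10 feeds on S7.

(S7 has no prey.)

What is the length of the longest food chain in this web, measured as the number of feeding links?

One longest chain: S7 → S1 → S5 → S6 → S2 → S3.
It has 6 species and 5 links.

5 links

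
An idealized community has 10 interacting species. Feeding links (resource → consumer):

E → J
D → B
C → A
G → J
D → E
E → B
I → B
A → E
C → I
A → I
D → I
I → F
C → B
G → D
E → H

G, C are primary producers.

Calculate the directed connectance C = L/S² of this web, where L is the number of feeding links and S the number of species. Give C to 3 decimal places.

The web has S = 10 species and L = 15 feeding links.
C = L / S² = 15 / 100 = 0.1500 ≈ 0.150.

C = 0.150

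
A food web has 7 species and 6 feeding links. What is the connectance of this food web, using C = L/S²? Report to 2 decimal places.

C = 0.12

The web has S = 7 species and L = 6 feeding links.
C = L / S² = 6 / 49 = 0.1224 ≈ 0.12.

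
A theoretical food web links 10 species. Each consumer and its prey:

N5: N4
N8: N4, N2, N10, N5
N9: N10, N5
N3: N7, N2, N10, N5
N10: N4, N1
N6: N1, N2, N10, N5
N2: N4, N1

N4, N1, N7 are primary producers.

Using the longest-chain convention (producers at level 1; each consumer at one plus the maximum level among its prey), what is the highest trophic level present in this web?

Producers (level 1): N4, N1, N7.
N4 → N2 → N6 gives N6 level 3.
No species has a prey at level 3, so no species reaches level 4.

3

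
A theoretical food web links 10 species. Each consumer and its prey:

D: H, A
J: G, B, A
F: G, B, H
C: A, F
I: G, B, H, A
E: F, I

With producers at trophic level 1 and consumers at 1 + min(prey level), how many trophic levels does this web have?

3

Producers (level 1): G, B, H, A.
Following each consumer down to its lowest-level prey: G → F → E (levels 1 through 3).
All prey of E (F 2, I 2) are at level 2 or above, so E is at level 1 + 2 = 3.
Every consumer has at least one prey at level 2 or below, so none exceeds level 3.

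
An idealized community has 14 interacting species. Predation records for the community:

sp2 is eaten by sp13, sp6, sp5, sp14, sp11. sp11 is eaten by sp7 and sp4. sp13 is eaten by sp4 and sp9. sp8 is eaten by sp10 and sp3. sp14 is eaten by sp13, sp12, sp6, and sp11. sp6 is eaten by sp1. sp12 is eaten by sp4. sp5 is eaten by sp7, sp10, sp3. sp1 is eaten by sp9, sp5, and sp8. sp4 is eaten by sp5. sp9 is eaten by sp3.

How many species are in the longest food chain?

One longest chain: sp2 → sp14 → sp6 → sp1 → sp5 → sp7.
It has 6 species and 5 links.

6 species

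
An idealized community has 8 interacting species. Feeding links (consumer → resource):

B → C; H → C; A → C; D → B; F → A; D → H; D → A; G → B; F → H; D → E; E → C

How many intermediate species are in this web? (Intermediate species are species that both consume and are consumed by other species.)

Intermediate species (has both prey and predators): H, E, A, B.
Count: 4.

4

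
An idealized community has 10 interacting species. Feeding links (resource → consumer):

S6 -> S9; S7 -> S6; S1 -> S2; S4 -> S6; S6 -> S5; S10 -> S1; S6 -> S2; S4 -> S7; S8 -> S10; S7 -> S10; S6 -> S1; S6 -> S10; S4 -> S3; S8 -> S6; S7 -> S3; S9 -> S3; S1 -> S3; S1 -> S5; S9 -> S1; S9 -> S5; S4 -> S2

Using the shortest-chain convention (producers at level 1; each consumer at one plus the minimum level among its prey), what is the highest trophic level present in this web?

3

Producers (level 1): S4, S8.
Following each consumer down to its lowest-level prey: S4 → S6 → S5 (levels 1 through 3).
All prey of S5 (S6 2, S9 3, S1 3) are at level 2 or above, so S5 is at level 1 + 2 = 3.
Every consumer has at least one prey at level 2 or below, so none exceeds level 3.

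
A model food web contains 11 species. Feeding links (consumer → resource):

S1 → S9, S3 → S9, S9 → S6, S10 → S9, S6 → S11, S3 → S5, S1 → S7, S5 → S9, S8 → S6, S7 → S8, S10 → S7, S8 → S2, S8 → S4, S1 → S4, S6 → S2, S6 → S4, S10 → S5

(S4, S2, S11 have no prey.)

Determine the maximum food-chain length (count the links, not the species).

One longest chain: S4 → S6 → S9 → S5 → S10.
It has 5 species and 4 links.

4 links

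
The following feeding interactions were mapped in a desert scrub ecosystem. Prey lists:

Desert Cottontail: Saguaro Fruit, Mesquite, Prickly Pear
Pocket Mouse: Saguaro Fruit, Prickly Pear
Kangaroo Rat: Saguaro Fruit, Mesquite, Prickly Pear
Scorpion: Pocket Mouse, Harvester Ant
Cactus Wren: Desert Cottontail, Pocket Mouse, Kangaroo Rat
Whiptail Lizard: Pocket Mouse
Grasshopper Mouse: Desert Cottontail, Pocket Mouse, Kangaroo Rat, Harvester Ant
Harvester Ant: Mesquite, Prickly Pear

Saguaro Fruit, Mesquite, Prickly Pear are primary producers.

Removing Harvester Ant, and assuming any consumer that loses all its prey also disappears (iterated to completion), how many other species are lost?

0

Remove Harvester Ant.
Every predator of it retains at least one other prey: Scorpion still has Pocket Mouse; Grasshopper Mouse still has Desert Cottontail, Pocket Mouse, Kangaroo Rat.
No consumer loses all prey, so no secondary extinctions occur.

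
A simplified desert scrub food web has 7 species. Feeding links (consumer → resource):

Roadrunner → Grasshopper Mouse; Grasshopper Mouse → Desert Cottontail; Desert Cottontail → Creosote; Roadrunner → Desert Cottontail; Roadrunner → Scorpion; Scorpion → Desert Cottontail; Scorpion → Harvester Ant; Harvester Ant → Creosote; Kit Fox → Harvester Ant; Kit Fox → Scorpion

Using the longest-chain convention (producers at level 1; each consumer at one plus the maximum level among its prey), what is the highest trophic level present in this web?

Producers (level 1): Creosote.
Creosote → Desert Cottontail → Grasshopper Mouse → Roadrunner gives Roadrunner level 4.
No species has a prey at level 4, so no species reaches level 5.

4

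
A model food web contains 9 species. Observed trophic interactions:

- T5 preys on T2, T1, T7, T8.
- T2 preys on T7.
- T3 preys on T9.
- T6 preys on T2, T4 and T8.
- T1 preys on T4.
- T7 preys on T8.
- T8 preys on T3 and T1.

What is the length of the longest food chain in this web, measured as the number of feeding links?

5 links

One longest chain: T4 → T1 → T8 → T7 → T2 → T5.
It has 6 species and 5 links.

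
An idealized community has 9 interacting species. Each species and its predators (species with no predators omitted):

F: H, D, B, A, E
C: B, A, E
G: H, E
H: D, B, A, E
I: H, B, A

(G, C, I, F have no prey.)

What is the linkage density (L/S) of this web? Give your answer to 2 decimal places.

L/S = 1.89

There are L = 17 links among S = 9 species.
L/S = 17/9 = 1.8889 ≈ 1.89.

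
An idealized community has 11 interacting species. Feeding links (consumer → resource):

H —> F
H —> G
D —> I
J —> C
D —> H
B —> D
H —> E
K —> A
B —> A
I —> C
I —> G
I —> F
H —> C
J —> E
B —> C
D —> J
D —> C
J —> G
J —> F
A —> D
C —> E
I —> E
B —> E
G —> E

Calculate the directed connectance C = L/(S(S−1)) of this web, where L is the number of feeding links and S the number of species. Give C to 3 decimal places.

The web has S = 11 species and L = 24 feeding links.
C = L / (S(S−1)) = 24 / 110 = 0.2182 ≈ 0.218.

C = 0.218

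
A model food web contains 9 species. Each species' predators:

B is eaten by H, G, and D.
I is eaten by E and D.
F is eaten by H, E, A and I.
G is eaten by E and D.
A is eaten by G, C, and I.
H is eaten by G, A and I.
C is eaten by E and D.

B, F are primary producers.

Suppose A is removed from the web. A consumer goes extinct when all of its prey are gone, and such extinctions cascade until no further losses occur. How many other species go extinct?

Remove A.
Round 1: C (all prey gone) → extinct.
No further losses. Total secondary extinctions: 1.

1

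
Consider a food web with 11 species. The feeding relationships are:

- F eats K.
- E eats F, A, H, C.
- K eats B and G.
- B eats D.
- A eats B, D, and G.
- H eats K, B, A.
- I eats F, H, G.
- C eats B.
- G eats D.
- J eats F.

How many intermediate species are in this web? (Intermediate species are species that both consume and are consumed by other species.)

7

Intermediate species (has both prey and predators): G, B, A, K, C, H, F.
Count: 7.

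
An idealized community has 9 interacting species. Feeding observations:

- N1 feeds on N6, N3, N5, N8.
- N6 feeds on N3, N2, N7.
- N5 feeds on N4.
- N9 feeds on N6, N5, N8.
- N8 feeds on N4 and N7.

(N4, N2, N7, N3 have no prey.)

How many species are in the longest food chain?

One longest chain: N4 → N5 → N1.
It has 3 species and 2 links.

3 species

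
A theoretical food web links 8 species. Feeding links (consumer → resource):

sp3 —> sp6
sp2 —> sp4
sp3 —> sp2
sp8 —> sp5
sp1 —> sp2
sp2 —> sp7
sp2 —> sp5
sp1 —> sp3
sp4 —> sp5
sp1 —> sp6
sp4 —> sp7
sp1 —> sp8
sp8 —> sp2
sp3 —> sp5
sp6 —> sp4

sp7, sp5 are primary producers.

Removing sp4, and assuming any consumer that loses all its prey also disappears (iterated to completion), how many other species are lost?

1

Remove sp4.
Round 1: sp6 (all prey gone) → extinct.
No further losses. Total secondary extinctions: 1.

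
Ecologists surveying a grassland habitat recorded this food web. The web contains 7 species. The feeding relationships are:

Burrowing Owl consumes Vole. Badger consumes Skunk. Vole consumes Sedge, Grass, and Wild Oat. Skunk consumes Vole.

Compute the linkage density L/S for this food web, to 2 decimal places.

There are L = 6 links among S = 7 species.
L/S = 6/7 = 0.8571 ≈ 0.86.

L/S = 0.86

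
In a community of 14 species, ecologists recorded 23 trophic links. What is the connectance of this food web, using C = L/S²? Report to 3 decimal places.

C = 0.117

The web has S = 14 species and L = 23 feeding links.
C = L / S² = 23 / 196 = 0.1173 ≈ 0.117.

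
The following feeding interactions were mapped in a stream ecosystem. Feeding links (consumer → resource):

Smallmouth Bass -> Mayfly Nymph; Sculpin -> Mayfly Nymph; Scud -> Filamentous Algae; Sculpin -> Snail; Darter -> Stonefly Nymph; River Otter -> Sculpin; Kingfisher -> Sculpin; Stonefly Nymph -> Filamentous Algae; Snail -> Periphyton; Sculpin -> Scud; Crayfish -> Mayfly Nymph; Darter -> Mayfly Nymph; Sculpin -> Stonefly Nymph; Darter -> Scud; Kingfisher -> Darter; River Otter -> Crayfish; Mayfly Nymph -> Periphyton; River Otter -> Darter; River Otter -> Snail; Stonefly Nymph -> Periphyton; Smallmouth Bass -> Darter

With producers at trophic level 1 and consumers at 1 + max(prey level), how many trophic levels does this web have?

4

Producers (level 1): Filamentous Algae, Periphyton.
Periphyton → Mayfly Nymph → Crayfish → River Otter gives River Otter level 4.
No species has a prey at level 4, so no species reaches level 5.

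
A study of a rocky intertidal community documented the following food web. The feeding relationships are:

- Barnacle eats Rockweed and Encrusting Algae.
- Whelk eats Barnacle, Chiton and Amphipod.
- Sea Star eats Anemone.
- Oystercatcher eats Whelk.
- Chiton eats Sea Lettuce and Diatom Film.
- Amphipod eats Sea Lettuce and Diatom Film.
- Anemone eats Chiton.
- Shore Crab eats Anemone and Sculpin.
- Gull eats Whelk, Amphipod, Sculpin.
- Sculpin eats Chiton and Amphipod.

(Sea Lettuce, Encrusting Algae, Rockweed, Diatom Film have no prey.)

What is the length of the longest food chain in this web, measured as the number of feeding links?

3 links

One longest chain: Sea Lettuce → Amphipod → Sculpin → Shore Crab.
It has 4 species and 3 links.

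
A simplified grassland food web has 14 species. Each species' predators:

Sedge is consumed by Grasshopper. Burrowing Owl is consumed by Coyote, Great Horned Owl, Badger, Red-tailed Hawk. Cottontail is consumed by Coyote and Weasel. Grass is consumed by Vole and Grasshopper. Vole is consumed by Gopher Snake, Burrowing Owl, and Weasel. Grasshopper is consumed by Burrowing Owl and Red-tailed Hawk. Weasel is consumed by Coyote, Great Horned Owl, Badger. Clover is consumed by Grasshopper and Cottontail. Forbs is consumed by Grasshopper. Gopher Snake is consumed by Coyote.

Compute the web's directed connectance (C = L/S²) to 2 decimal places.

The web has S = 14 species and L = 21 feeding links.
C = L / S² = 21 / 196 = 0.1071 ≈ 0.11.

C = 0.11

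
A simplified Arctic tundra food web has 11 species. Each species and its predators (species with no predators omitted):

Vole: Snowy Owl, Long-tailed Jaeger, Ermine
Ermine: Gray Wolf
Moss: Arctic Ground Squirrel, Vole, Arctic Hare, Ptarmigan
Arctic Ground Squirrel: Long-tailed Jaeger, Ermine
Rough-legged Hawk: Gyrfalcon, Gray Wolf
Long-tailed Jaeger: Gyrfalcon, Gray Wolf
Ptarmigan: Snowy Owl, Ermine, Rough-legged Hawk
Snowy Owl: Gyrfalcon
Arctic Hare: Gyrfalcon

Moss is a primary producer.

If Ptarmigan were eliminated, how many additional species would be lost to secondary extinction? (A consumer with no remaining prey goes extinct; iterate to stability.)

Remove Ptarmigan.
Round 1: Rough-legged Hawk (all prey gone) → extinct.
No further losses. Total secondary extinctions: 1.

1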